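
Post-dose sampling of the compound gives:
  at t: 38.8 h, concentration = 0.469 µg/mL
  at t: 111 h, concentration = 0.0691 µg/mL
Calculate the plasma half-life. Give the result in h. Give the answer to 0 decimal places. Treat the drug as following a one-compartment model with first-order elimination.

26 h

k = ln(C₁/C₂) / (t₂ − t₁) = ln(0.469/0.0691) / (111 − 38.8)
  = 1.915 / 72.20 = 0.02652 h⁻¹
t½ = ln2 / k = 0.693147 / 0.02652 = 26.14 h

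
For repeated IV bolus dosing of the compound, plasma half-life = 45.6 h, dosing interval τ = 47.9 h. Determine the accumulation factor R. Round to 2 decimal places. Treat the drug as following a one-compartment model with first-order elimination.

1.93

k = ln2 / t½ = 0.693147 / 45.6 = 0.01520 h⁻¹
e^(−kτ) = e^(−0.01520 × 47.9) = 0.4828
Accumulation ratio R = 1 / (1 − e^(−kτ)) = 1 / (1 − 0.4828) = 1.933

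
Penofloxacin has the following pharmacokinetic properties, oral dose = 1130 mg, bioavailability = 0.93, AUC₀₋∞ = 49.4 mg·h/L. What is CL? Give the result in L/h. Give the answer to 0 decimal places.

CL = F·Dose / AUC = 0.93 × 1130 / 49.4 = 21.27 L/h

21 L/h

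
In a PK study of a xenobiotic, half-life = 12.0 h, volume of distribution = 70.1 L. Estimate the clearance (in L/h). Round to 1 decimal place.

4.0 L/h

k = ln2 / t½ = 0.693147 / 12.0 = 0.05776 h⁻¹
CL = k × Vd = 0.05776 × 70.1 = 4.049 L/h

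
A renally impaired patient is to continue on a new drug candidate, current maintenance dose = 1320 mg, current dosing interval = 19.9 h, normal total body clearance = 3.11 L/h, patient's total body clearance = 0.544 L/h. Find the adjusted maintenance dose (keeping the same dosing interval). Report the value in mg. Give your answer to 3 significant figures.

To keep the same average steady-state level, dosing rate must scale with clearance.
CL ratio = 0.544 / 3.11 = 0.1749
New dose (same interval) = 1320 × 0.1749 = 230.9 mg

231 mg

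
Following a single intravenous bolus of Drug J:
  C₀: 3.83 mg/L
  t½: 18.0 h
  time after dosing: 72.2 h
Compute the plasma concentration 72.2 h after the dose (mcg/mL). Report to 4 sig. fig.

0.2375 mcg/mL

k = ln2 / t½ = 0.693147 / 18.0 = 0.03851 h⁻¹
C = C₀ · e^(−k·t) = 3.830 × e^(−0.03851 × 72.2)
  = 3.830 × 0.06201 = 0.2375 mg/L
(0.2375 mg/L = 0.2375 mcg/mL)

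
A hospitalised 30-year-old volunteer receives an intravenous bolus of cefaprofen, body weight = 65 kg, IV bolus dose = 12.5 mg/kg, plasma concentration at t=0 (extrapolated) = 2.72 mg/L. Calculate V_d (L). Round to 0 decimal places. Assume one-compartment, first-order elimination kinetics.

299 L

Dose = 12.5 × 65 = 812.5 mg
Vd = Dose / C₀ = 812.5 / 2.72 = 298.7 L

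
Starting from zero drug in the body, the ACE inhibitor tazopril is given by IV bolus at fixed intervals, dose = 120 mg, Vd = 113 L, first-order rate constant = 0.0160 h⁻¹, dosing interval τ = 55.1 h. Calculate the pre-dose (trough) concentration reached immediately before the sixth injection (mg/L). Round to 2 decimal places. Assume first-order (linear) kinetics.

0.74 mg/L

C₀ per dose = Dose / Vd = 120 / 113 = 1.062 mg/L
Fraction remaining after one interval: r = e^(−kτ) = e^(−0.01600 × 55.1) = 0.4141
Before dose 6, 5 doses have been given (aged 1τ, 2τ, 3τ, 4τ, 5τ).
C_trough = C₀ × (r + r² + … + r^5) = C₀ × r(1−r^5)/(1−r)
        = 1.062 × 0.4141 × (1 − 0.01218) / (1 − 0.4141) = 0.7415 mg/L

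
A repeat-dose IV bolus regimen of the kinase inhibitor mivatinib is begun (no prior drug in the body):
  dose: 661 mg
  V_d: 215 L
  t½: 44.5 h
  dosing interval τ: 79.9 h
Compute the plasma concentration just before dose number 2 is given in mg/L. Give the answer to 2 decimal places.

C₀ per dose = Dose / Vd = 661 / 215 = 3.074 mg/L
k = ln2 / t½ = 0.693147 / 44.5 = 0.01558 h⁻¹
Fraction remaining after one interval: r = e^(−kτ) = e^(−0.01558 × 79.9) = 0.2880
Before dose 2, 1 dose has been given (aged 1τ).
C_trough = C₀ × r = 3.074 × 0.2880 = 0.8853 mg/L

0.89 mg/L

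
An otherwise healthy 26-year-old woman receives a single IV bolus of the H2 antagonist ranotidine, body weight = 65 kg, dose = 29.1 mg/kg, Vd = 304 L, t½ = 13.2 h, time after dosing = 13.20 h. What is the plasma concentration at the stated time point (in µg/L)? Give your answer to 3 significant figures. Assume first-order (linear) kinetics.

3110 µg/L

Total dose = 29.1 × 65 = 1892 mg
C₀ = Dose / Vd = 1892 / 304 = 6.224 mg/L
k = ln2 / t½ = 0.693147 / 13.2 = 0.05251 h⁻¹
t / t½ = 13.20 / 13.2 = 1 half-lives
C = C₀ × (1/2)^1 = 6.224 × 0.5000 = 3.112 mg/L
Convert: 3.112 mg/L × 1000 = 3112 µg/L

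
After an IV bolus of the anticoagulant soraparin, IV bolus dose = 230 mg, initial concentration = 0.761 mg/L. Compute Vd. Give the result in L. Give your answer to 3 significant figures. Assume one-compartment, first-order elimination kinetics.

302 L

Vd = Dose / C₀ = 230.0 / 0.761 = 302.2 L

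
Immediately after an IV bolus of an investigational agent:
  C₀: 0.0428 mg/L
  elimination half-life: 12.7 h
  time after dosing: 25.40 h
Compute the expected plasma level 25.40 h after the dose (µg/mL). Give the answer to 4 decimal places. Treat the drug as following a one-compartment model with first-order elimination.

k = ln2 / t½ = 0.693147 / 12.7 = 0.05458 h⁻¹
t / t½ = 25.40 / 12.7 = 2 half-lives
C = C₀ × (1/2)^2 = 0.04280 × 0.2500 = 0.01070 mg/L
(0.01070 mg/L = 0.01070 µg/mL)

0.0107 µg/mL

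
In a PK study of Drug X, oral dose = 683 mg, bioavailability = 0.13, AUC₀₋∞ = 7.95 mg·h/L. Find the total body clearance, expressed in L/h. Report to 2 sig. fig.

11 L/h

CL = F·Dose / AUC = 0.13 × 683 / 7.95 = 11.17 L/h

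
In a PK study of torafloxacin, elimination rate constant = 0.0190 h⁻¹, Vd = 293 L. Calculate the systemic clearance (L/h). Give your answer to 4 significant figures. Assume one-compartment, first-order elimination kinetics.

5.567 L/h

CL = k × Vd = 0.0190 × 293 = 5.567 L/h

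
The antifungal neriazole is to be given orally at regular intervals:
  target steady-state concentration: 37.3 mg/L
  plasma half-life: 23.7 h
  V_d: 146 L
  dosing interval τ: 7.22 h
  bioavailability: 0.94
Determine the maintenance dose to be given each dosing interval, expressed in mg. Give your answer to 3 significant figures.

k = ln2 / t½ = 0.693147 / 23.7 = 0.02925 h⁻¹
CL = k × Vd = 0.02925 × 146 = 4.271 L/h
At steady state, F × (Dose/τ) = Css × CL.
Dose = Css × CL × τ / F = 37.3 × 4.271 × 7.22 / 0.94 = 1224 mg

1220 mg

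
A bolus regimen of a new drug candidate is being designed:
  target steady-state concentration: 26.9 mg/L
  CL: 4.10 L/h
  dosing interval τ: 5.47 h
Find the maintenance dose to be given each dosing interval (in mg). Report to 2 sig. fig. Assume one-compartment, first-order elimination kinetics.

600 mg

At steady state, Dose/τ = Css × CL.
Dose = Css × CL × τ = 26.9 × 4.100 × 5.47 = 603.3 mg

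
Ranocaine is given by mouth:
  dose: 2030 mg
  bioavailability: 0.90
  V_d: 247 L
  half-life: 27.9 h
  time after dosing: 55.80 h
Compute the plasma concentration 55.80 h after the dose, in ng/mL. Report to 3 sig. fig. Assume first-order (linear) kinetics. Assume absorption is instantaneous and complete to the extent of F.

Amount reaching circulation = F × Dose = 0.90 × 2030 = 1827 mg
C₀ = F·Dose / Vd = 1827 / 247 = 7.397 mg/L
k = ln2 / t½ = 0.693147 / 27.9 = 0.02484 h⁻¹
t / t½ = 55.80 / 27.9 = 2 half-lives
C = C₀ × (1/2)^2 = 7.397 × 0.2500 = 1.849 mg/L
Convert: 1.849 mg/L × 1000 = 1849 ng/mL

1850 ng/mL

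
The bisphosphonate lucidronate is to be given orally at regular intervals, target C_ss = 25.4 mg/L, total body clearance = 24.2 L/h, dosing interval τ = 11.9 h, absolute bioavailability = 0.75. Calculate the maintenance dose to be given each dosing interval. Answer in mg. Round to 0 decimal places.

At steady state, F × (Dose/τ) = Css × CL.
Dose = Css × CL × τ / F = 25.4 × 24.20 × 11.9 / 0.75 = 9753 mg

9753 mg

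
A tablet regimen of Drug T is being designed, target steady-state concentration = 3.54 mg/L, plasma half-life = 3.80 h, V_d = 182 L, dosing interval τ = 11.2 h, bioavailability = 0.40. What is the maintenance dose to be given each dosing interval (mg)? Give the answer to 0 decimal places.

3291 mg

k = ln2 / t½ = 0.693147 / 3.80 = 0.1824 h⁻¹
CL = k × Vd = 0.1824 × 182 = 33.20 L/h
At steady state, F × (Dose/τ) = Css × CL.
Dose = Css × CL × τ / F = 3.54 × 33.20 × 11.2 / 0.40 = 3291 mg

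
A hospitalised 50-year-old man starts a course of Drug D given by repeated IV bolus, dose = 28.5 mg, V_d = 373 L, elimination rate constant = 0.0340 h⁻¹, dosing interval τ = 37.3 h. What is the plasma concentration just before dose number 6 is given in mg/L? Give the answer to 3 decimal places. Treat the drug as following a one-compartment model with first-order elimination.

0.030 mg/L

C₀ per dose = Dose / Vd = 28.5 / 373 = 0.07641 mg/L
Fraction remaining after one interval: r = e^(−kτ) = e^(−0.03400 × 37.3) = 0.2813
Before dose 6, 5 doses have been given (aged 1τ, 2τ, 3τ, 4τ, 5τ).
C_trough = C₀ × (r + r² + … + r^5) = C₀ × r(1−r^5)/(1−r)
        = 0.07641 × 0.2813 × (1 − 0.001761) / (1 − 0.2813) = 0.02985 mg/L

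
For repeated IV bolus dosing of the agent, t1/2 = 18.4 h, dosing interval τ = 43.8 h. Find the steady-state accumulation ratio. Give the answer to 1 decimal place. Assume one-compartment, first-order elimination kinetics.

k = ln2 / t½ = 0.693147 / 18.4 = 0.03767 h⁻¹
e^(−kτ) = e^(−0.03767 × 43.8) = 0.1921
Accumulation ratio R = 1 / (1 − e^(−kτ)) = 1 / (1 − 0.1921) = 1.238

1.2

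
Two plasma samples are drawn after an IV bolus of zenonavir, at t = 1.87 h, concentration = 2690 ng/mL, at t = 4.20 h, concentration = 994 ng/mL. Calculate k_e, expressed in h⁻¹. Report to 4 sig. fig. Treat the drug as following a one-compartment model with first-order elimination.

0.4273 h⁻¹

k = ln(C₁/C₂) / (t₂ − t₁) = ln(2690/994) / (4.20 − 1.87)
  = 0.9956 / 2.330 = 0.4273 h⁻¹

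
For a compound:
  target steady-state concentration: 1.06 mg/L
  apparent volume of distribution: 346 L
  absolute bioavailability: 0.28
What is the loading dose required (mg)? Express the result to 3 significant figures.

1310 mg

LD = Css × Vd / F = 1.06 × 346 / 0.28 = 1310 mg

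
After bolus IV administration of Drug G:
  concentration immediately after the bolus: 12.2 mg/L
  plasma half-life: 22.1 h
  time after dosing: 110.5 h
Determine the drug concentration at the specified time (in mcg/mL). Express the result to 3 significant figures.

0.381 mcg/mL

k = ln2 / t½ = 0.693147 / 22.1 = 0.03136 h⁻¹
t / t½ = 110.5 / 22.1 = 5 half-lives
C = C₀ × (1/2)^5 = 12.20 × 0.03125 = 0.3813 mg/L
(0.3813 mg/L = 0.3813 mcg/mL)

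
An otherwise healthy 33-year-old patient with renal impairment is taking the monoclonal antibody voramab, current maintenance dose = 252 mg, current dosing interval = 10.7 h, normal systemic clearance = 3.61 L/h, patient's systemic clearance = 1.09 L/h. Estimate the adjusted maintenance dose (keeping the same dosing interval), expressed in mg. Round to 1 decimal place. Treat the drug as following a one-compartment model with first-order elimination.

76.1 mg

To keep the same average steady-state level, dosing rate must scale with clearance.
CL ratio = 1.09 / 3.61 = 0.3019
New dose (same interval) = 252 × 0.3019 = 76.08 mg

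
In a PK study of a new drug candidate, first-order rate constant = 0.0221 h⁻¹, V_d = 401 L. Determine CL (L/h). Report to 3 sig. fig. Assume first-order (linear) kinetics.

8.86 L/h

CL = k × Vd = 0.0221 × 401 = 8.862 L/h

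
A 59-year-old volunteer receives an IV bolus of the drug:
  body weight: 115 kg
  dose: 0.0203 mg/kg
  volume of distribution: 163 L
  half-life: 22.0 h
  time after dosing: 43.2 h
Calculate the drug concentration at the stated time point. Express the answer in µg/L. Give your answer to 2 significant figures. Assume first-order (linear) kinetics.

3.7 µg/L

Total dose = 0.0203 × 115 = 2.335 mg
C₀ = Dose / Vd = 2.335 / 163 = 0.01433 mg/L
k = ln2 / t½ = 0.693147 / 22.0 = 0.03151 h⁻¹
C = C₀ · e^(−k·t) = 0.01433 × e^(−0.03151 × 43.2)
  = 0.01433 × 0.2563 = 0.003673 mg/L
Convert: 0.003673 mg/L × 1000 = 3.673 µg/L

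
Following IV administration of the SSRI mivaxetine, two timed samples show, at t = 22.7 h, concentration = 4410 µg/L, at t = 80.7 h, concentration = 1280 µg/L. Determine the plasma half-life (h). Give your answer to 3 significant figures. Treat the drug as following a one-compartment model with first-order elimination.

k = ln(C₁/C₂) / (t₂ − t₁) = ln(4410/1280) / (80.7 − 22.7)
  = 1.237 / 58.00 = 0.02133 h⁻¹
t½ = ln2 / k = 0.693147 / 0.02133 = 32.50 h

32.5 h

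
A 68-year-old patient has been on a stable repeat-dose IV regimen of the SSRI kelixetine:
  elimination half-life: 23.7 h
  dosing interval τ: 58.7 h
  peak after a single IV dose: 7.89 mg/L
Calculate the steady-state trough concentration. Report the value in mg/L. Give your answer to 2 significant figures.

k = ln2 / t½ = 0.693147 / 23.7 = 0.02925 h⁻¹
e^(−kτ) = e^(−0.02925 × 58.7) = 0.1796
Accumulation ratio R = 1 / (1 − e^(−kτ)) = 1 / (1 − 0.1796) = 1.219
Steady-state trough = C₀ × R × e^(−kτ) = 7.89 × 1.219 × 0.1796 = 1.727 mg/L

1.7 mg/L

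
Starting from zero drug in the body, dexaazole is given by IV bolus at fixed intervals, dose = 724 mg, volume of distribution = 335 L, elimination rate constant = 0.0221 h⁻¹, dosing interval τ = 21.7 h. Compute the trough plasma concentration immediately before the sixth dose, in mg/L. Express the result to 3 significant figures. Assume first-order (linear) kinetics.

3.19 mg/L

C₀ per dose = Dose / Vd = 724 / 335 = 2.161 mg/L
Fraction remaining after one interval: r = e^(−kτ) = e^(−0.02210 × 21.7) = 0.6190
Before dose 6, 5 doses have been given (aged 1τ, 2τ, 3τ, 4τ, 5τ).
C_trough = C₀ × (r + r² + … + r^5) = C₀ × r(1−r^5)/(1−r)
        = 2.161 × 0.6190 × (1 − 0.09088) / (1 − 0.6190) = 3.192 mg/L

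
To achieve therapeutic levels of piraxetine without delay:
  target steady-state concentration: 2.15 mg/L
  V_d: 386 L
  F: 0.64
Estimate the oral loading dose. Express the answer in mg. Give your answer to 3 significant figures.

LD = Css × Vd / F = 2.15 × 386 / 0.64 = 1297 mg

1300 mg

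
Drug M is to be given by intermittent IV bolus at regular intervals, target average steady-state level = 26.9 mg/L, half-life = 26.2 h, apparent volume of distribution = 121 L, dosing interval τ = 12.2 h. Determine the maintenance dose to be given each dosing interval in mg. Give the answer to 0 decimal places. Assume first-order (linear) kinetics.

1051 mg

k = ln2 / t½ = 0.693147 / 26.2 = 0.02646 h⁻¹
CL = k × Vd = 0.02646 × 121 = 3.202 L/h
At steady state, Dose/τ = Css × CL.
Dose = Css × CL × τ = 26.9 × 3.202 × 12.2 = 1051 mg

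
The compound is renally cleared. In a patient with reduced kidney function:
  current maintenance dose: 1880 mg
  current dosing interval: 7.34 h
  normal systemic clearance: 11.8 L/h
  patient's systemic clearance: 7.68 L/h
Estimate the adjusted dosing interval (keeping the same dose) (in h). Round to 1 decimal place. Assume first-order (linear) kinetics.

To keep the same average steady-state level, dosing rate must scale with clearance.
CL ratio = 7.68 / 11.8 = 0.6508
New interval (same dose) = 7.34 / 0.6508 = 11.28 h

11.3 h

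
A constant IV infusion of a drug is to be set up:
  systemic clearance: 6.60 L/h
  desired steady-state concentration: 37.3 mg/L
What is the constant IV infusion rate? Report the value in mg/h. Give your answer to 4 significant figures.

At steady state, infusion rate R₀ = Css × CL = 37.3 × 6.600 = 246.2 mg/h

246.2 mg/h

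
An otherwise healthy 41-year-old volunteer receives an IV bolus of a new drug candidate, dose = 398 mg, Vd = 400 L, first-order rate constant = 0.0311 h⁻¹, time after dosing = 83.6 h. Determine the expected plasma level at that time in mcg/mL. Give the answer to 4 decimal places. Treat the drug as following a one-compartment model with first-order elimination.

C₀ = Dose / Vd = 398.0 / 400 = 0.9950 mg/L
C = C₀ · e^(−k·t) = 0.9950 × e^(−0.03110 × 83.6)
  = 0.9950 × 0.07428 = 0.07391 mg/L
(0.07391 mg/L = 0.07391 mcg/mL)

0.0739 mcg/mL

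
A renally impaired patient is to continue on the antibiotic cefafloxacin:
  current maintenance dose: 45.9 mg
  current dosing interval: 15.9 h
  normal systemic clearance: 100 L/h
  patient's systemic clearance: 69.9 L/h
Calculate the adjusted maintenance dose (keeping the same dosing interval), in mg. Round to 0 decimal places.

32 mg

To keep the same average steady-state level, dosing rate must scale with clearance.
CL ratio = 69.9 / 100 = 0.6990
New dose (same interval) = 45.9 × 0.6990 = 32.08 mg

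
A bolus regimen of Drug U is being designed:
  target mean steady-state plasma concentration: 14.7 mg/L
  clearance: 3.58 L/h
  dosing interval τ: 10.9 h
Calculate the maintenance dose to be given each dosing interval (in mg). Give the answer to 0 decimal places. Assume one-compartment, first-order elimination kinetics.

At steady state, Dose/τ = Css × CL.
Dose = Css × CL × τ = 14.7 × 3.580 × 10.9 = 573.6 mg

574 mg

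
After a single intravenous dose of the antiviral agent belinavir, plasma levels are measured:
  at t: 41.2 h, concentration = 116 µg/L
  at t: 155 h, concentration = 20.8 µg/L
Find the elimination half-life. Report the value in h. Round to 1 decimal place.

k = ln(C₁/C₂) / (t₂ − t₁) = ln(116/20.8) / (155 − 41.2)
  = 1.719 / 113.8 = 0.01511 h⁻¹
t½ = ln2 / k = 0.693147 / 0.01511 = 45.87 h

45.9 h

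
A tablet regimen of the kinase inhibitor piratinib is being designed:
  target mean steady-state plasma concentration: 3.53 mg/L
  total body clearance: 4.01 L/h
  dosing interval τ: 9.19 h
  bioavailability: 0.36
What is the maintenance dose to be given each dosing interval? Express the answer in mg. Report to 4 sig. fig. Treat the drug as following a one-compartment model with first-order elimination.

361.4 mg

At steady state, F × (Dose/τ) = Css × CL.
Dose = Css × CL × τ / F = 3.53 × 4.010 × 9.19 / 0.36 = 361.4 mg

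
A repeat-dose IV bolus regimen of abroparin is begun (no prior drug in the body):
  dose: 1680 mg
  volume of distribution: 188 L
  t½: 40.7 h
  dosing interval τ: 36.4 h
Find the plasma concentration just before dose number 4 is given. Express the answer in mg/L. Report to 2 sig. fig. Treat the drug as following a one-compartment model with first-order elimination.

8.8 mg/L

C₀ per dose = Dose / Vd = 1680 / 188 = 8.936 mg/L
k = ln2 / t½ = 0.693147 / 40.7 = 0.01703 h⁻¹
Fraction remaining after one interval: r = e^(−kτ) = e^(−0.01703 × 36.4) = 0.5380
Before dose 4, 3 doses have been given (aged 1τ, 2τ, 3τ).
C_trough = C₀ × (r + r² + … + r^3) = C₀ × r(1−r^3)/(1−r)
        = 8.936 × 0.5380 × (1 − 0.1557) / (1 − 0.5380) = 8.786 mg/L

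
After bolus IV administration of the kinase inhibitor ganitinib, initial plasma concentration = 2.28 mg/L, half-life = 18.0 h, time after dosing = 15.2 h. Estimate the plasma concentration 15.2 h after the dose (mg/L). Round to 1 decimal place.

1.3 mg/L

k = ln2 / t½ = 0.693147 / 18.0 = 0.03851 h⁻¹
C = C₀ · e^(−k·t) = 2.280 × e^(−0.03851 × 15.2)
  = 2.280 × 0.5569 = 1.270 mg/L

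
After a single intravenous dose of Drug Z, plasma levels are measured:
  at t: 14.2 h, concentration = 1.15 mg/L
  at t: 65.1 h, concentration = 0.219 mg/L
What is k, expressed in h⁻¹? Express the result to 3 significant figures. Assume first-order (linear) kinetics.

0.0326 h⁻¹

k = ln(C₁/C₂) / (t₂ − t₁) = ln(1.15/0.219) / (65.1 − 14.2)
  = 1.658 / 50.90 = 0.03257 h⁻¹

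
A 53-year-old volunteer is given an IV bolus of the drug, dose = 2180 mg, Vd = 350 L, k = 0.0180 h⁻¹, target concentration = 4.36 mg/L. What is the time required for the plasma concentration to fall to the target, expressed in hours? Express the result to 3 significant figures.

C₀ = Dose / Vd = 2180 / 350 = 6.229 mg/L
t = ln(C₀ / C) / k = ln(6.229 / 4.36) / 0.01800
  = ln(1.429) / 0.01800 = 0.3570 / 0.01800 = 19.83 h

19.8 h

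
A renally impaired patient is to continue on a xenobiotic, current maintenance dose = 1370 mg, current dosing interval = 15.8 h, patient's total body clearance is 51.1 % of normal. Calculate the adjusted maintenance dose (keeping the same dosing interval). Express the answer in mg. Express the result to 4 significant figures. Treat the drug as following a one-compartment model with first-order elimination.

700.1 mg

To keep the same average steady-state level, dosing rate must scale with clearance.
CL ratio = 51.1 / 100 = 0.5110
New dose (same interval) = 1370 × 0.5110 = 700.1 mg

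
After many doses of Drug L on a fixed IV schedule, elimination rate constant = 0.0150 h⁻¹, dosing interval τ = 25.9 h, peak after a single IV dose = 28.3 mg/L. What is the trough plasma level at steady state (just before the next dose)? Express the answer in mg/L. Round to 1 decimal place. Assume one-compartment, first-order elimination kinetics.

59.6 mg/L

e^(−kτ) = e^(−0.01500 × 25.9) = 0.6781
Accumulation ratio R = 1 / (1 − e^(−kτ)) = 1 / (1 − 0.6781) = 3.107
Steady-state trough = C₀ × R × e^(−kτ) = 28.3 × 3.107 × 0.6781 = 59.62 mg/L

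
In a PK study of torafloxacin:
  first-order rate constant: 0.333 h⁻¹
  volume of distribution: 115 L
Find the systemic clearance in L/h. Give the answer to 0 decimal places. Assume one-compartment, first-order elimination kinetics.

38 L/h

CL = k × Vd = 0.333 × 115 = 38.30 L/h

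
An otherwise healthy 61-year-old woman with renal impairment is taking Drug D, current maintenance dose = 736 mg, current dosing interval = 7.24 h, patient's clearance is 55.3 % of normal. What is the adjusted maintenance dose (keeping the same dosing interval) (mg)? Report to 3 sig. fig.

407 mg

To keep the same average steady-state level, dosing rate must scale with clearance.
CL ratio = 55.3 / 100 = 0.5530
New dose (same interval) = 736 × 0.5530 = 407.0 mg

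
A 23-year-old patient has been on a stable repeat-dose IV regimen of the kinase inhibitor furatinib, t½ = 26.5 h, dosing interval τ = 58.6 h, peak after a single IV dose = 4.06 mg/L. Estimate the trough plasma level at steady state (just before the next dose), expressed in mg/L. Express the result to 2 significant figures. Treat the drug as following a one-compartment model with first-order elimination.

1.1 mg/L

k = ln2 / t½ = 0.693147 / 26.5 = 0.02616 h⁻¹
e^(−kτ) = e^(−0.02616 × 58.6) = 0.2159
Accumulation ratio R = 1 / (1 − e^(−kτ)) = 1 / (1 − 0.2159) = 1.275
Steady-state trough = C₀ × R × e^(−kτ) = 4.06 × 1.275 × 0.2159 = 1.118 mg/L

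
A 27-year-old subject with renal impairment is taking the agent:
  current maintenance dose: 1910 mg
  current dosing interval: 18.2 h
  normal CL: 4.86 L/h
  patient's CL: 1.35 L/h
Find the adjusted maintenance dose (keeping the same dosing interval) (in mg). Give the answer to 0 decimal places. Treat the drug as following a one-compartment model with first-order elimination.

531 mg

To keep the same average steady-state level, dosing rate must scale with clearance.
CL ratio = 1.35 / 4.86 = 0.2778
New dose (same interval) = 1910 × 0.2778 = 530.6 mg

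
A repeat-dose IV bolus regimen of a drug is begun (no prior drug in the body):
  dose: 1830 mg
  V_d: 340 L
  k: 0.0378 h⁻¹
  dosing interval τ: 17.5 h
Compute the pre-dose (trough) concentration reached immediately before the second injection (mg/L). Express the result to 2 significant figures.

2.8 mg/L

C₀ per dose = Dose / Vd = 1830 / 340 = 5.382 mg/L
Fraction remaining after one interval: r = e^(−kτ) = e^(−0.03780 × 17.5) = 0.5161
Before dose 2, 1 dose has been given (aged 1τ).
C_trough = C₀ × r = 5.382 × 0.5161 = 2.778 mg/L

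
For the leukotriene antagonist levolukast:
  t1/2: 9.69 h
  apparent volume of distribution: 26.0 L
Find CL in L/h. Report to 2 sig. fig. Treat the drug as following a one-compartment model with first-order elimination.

1.9 L/h

k = ln2 / t½ = 0.693147 / 9.69 = 0.07153 h⁻¹
CL = k × Vd = 0.07153 × 26.0 = 1.860 L/h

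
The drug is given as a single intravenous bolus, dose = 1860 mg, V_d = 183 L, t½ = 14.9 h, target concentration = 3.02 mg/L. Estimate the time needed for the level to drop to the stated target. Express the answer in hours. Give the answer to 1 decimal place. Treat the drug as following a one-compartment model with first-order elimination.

26.1 h

C₀ = Dose / Vd = 1860 / 183 = 10.16 mg/L
k = ln2 / t½ = 0.693147 / 14.9 = 0.04652 h⁻¹
t = ln(C₀ / C) / k = ln(10.16 / 3.02) / 0.04652
  = ln(3.364) / 0.04652 = 1.213 / 0.04652 = 26.07 h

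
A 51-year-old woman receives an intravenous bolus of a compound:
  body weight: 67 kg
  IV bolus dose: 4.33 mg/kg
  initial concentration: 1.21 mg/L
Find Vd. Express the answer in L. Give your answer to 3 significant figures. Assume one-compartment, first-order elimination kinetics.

Dose = 4.33 × 67 = 290.1 mg
Vd = Dose / C₀ = 290.1 / 1.21 = 239.8 L

240 L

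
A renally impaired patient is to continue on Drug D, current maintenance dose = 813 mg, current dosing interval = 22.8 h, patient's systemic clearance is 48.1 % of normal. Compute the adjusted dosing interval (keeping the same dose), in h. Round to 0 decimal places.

To keep the same average steady-state level, dosing rate must scale with clearance.
CL ratio = 48.1 / 100 = 0.4810
New interval (same dose) = 22.8 / 0.4810 = 47.40 h

47 h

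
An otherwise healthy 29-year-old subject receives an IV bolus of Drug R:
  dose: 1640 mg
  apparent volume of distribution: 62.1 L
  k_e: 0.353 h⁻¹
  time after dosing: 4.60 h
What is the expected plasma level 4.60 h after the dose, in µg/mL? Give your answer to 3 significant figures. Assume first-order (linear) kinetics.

C₀ = Dose / Vd = 1640 / 62.1 = 26.41 mg/L
C = C₀ · e^(−k·t) = 26.41 × e^(−0.3530 × 4.60)
  = 26.41 × 0.1971 = 5.205 mg/L
(5.205 mg/L = 5.205 µg/mL)

5.21 µg/mL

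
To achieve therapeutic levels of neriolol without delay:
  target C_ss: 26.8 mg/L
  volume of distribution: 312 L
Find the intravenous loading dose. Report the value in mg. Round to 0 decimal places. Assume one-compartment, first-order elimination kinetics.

8362 mg

LD = Css × Vd = 26.8 × 312 = 8362 mg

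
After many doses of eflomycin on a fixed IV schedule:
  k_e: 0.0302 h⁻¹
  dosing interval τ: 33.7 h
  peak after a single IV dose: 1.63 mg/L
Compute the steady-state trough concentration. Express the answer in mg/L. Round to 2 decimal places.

0.92 mg/L

e^(−kτ) = e^(−0.03020 × 33.7) = 0.3614
Accumulation ratio R = 1 / (1 − e^(−kτ)) = 1 / (1 − 0.3614) = 1.566
Steady-state trough = C₀ × R × e^(−kτ) = 1.63 × 1.566 × 0.3614 = 0.9225 mg/L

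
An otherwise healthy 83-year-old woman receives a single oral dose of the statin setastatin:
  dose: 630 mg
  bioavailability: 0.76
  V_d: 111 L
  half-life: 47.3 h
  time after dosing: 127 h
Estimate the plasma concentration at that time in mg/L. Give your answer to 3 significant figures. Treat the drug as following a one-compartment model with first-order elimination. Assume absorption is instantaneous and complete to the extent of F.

Amount reaching circulation = F × Dose = 0.76 × 630.0 = 478.8 mg
C₀ = F·Dose / Vd = 478.8 / 111 = 4.314 mg/L
k = ln2 / t½ = 0.693147 / 47.3 = 0.01465 h⁻¹
C = C₀ · e^(−k·t) = 4.314 × e^(−0.01465 × 127)
  = 4.314 × 0.1556 = 0.6713 mg/L

0.671 mg/L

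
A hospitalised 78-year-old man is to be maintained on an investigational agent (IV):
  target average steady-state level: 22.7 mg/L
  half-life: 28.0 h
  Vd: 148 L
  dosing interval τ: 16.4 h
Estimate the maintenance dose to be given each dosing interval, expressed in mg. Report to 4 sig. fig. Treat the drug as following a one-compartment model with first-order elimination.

1364 mg

k = ln2 / t½ = 0.693147 / 28.0 = 0.02476 h⁻¹
CL = k × Vd = 0.02476 × 148 = 3.664 L/h
At steady state, Dose/τ = Css × CL.
Dose = Css × CL × τ = 22.7 × 3.664 × 16.4 = 1364 mg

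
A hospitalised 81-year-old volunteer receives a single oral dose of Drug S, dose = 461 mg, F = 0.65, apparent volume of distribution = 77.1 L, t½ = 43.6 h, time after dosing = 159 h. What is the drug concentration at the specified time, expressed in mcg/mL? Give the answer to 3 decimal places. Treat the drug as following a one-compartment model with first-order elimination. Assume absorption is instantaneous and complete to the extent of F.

Amount reaching circulation = F × Dose = 0.65 × 461.0 = 299.7 mg
C₀ = F·Dose / Vd = 299.7 / 77.1 = 3.887 mg/L
k = ln2 / t½ = 0.693147 / 43.6 = 0.01590 h⁻¹
C = C₀ · e^(−k·t) = 3.887 × e^(−0.01590 × 159)
  = 3.887 × 0.07981 = 0.3102 mg/L
(0.3102 mg/L = 0.3102 mcg/mL)

0.310 mcg/mL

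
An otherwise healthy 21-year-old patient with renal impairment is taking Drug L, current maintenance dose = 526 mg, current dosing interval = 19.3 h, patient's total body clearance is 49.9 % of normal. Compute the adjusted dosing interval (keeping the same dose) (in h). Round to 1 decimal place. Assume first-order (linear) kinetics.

38.7 h

To keep the same average steady-state level, dosing rate must scale with clearance.
CL ratio = 49.9 / 100 = 0.4990
New interval (same dose) = 19.3 / 0.4990 = 38.68 h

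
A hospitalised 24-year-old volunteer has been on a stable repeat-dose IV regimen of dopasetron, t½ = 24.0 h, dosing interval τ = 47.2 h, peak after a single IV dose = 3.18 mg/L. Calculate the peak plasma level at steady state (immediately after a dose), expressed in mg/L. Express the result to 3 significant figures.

k = ln2 / t½ = 0.693147 / 24.0 = 0.02888 h⁻¹
e^(−kτ) = e^(−0.02888 × 47.2) = 0.2559
Accumulation ratio R = 1 / (1 − e^(−kτ)) = 1 / (1 − 0.2559) = 1.344
Steady-state peak = C₀ × R = 3.18 × 1.344 = 4.274 mg/L

4.27 mg/L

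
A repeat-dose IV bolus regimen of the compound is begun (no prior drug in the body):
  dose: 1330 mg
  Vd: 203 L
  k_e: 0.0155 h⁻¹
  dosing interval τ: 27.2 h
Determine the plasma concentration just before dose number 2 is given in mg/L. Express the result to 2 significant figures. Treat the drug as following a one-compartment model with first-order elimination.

4.3 mg/L

C₀ per dose = Dose / Vd = 1330 / 203 = 6.552 mg/L
Fraction remaining after one interval: r = e^(−kτ) = e^(−0.01550 × 27.2) = 0.6560
Before dose 2, 1 dose has been given (aged 1τ).
C_trough = C₀ × r = 6.552 × 0.6560 = 4.298 mg/L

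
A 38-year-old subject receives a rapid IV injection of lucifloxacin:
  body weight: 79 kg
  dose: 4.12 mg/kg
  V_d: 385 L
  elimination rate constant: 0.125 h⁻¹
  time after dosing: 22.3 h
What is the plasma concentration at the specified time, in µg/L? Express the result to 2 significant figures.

52 µg/L

Total dose = 4.12 × 79 = 325.5 mg
C₀ = Dose / Vd = 325.5 / 385 = 0.8455 mg/L
C = C₀ · e^(−k·t) = 0.8455 × e^(−0.1250 × 22.3)
  = 0.8455 × 0.06157 = 0.05206 mg/L
Convert: 0.05206 mg/L × 1000 = 52.06 µg/L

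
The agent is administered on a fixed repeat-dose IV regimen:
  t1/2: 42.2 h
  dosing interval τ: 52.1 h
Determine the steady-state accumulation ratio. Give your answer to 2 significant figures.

k = ln2 / t½ = 0.693147 / 42.2 = 0.01643 h⁻¹
e^(−kτ) = e^(−0.01643 × 52.1) = 0.4249
Accumulation ratio R = 1 / (1 − e^(−kτ)) = 1 / (1 − 0.4249) = 1.739

1.7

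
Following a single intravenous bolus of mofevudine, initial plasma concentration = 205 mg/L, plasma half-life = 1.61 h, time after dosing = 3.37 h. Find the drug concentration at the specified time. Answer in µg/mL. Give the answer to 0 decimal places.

48 µg/mL

k = ln2 / t½ = 0.693147 / 1.61 = 0.4305 h⁻¹
C = C₀ · e^(−k·t) = 205.0 × e^(−0.4305 × 3.37)
  = 205.0 × 0.2344 = 48.05 mg/L
(48.05 mg/L = 48.05 µg/mL)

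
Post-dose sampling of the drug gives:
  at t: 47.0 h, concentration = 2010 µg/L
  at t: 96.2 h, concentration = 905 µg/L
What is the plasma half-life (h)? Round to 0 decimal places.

43 h

k = ln(C₁/C₂) / (t₂ − t₁) = ln(2010/905) / (96.2 − 47.0)
  = 0.7980 / 49.20 = 0.01622 h⁻¹
t½ = ln2 / k = 0.693147 / 0.01622 = 42.73 h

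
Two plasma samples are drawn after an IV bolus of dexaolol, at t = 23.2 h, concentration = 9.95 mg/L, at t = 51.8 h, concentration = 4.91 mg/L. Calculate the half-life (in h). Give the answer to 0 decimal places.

k = ln(C₁/C₂) / (t₂ − t₁) = ln(9.95/4.91) / (51.8 − 23.2)
  = 0.7063 / 28.60 = 0.02470 h⁻¹
t½ = ln2 / k = 0.693147 / 0.02470 = 28.06 h

28 h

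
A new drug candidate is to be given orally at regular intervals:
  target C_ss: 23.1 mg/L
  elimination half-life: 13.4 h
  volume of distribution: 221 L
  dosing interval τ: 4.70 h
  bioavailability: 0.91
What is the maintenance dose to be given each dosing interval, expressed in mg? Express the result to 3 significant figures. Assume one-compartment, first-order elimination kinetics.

k = ln2 / t½ = 0.693147 / 13.4 = 0.05173 h⁻¹
CL = k × Vd = 0.05173 × 221 = 11.43 L/h
At steady state, F × (Dose/τ) = Css × CL.
Dose = Css × CL × τ / F = 23.1 × 11.43 × 4.70 / 0.91 = 1364 mg

1360 mg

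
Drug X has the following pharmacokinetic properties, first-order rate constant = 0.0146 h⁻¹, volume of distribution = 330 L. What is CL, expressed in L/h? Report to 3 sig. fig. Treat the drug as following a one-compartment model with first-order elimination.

CL = k × Vd = 0.0146 × 330 = 4.818 L/h

4.82 L/h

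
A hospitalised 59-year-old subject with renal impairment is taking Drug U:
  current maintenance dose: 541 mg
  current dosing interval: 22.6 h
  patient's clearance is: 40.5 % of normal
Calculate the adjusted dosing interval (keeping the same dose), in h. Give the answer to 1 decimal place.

55.8 h

To keep the same average steady-state level, dosing rate must scale with clearance.
CL ratio = 40.5 / 100 = 0.4050
New interval (same dose) = 22.6 / 0.4050 = 55.80 h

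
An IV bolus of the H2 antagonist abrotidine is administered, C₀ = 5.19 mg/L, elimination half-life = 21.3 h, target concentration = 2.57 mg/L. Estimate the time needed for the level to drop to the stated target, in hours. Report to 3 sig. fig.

k = ln2 / t½ = 0.693147 / 21.3 = 0.03254 h⁻¹
t = ln(C₀ / C) / k = ln(5.190 / 2.57) / 0.03254
  = ln(2.019) / 0.03254 = 0.7026 / 0.03254 = 21.59 h

21.6 h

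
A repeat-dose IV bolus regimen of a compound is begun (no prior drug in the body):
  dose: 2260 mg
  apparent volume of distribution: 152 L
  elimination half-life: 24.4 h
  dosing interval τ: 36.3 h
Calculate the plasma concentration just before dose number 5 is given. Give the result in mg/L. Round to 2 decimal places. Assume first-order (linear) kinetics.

8.11 mg/L

C₀ per dose = Dose / Vd = 2260 / 152 = 14.87 mg/L
k = ln2 / t½ = 0.693147 / 24.4 = 0.02841 h⁻¹
Fraction remaining after one interval: r = e^(−kτ) = e^(−0.02841 × 36.3) = 0.3565
Before dose 5, 4 doses have been given (aged 1τ, 2τ, 3τ, 4τ).
C_trough = C₀ × (r + r² + … + r^4) = C₀ × r(1−r^4)/(1−r)
        = 14.87 × 0.3565 × (1 − 0.01615) / (1 − 0.3565) = 8.105 mg/L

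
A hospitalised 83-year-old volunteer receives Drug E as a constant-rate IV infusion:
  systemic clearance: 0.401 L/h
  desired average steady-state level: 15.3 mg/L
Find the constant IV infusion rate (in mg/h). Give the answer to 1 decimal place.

6.1 mg/h

At steady state, infusion rate R₀ = Css × CL = 15.3 × 0.4010 = 6.135 mg/h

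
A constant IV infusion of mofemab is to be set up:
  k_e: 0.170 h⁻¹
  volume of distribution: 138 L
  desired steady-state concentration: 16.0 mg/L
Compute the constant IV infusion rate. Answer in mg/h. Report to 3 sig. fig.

375 mg/h

CL = k × Vd = 0.1700 × 138 = 23.46 L/h
At steady state, infusion rate R₀ = Css × CL = 16.0 × 23.46 = 375.4 mg/h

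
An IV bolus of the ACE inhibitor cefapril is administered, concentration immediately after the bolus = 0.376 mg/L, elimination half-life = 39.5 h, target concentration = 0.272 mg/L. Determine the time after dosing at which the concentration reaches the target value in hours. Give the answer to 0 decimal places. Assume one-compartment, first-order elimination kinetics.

k = ln2 / t½ = 0.693147 / 39.5 = 0.01755 h⁻¹
t = ln(C₀ / C) / k = ln(0.3760 / 0.272) / 0.01755
  = ln(1.382) / 0.01755 = 0.3235 / 0.01755 = 18.43 h

18 h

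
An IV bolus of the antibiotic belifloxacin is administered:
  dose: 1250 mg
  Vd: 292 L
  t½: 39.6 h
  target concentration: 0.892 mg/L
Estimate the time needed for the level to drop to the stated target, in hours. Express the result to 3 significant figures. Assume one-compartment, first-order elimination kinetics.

C₀ = Dose / Vd = 1250 / 292 = 4.281 mg/L
k = ln2 / t½ = 0.693147 / 39.6 = 0.01750 h⁻¹
t = ln(C₀ / C) / k = ln(4.281 / 0.892) / 0.01750
  = ln(4.799) / 0.01750 = 1.568 / 0.01750 = 89.60 h

89.6 h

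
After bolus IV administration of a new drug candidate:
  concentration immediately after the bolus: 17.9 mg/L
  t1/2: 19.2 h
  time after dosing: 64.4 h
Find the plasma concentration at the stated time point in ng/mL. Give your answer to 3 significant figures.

k = ln2 / t½ = 0.693147 / 19.2 = 0.03610 h⁻¹
C = C₀ · e^(−k·t) = 17.90 × e^(−0.03610 × 64.4)
  = 17.90 × 0.09780 = 1.751 mg/L
Convert: 1.751 mg/L × 1000 = 1751 ng/mL

1750 ng/mL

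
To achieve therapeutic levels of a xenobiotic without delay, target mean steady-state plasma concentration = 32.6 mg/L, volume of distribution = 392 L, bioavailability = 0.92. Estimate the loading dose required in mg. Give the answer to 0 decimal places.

LD = Css × Vd / F = 32.6 × 392 / 0.92 = 13890 mg

13890 mg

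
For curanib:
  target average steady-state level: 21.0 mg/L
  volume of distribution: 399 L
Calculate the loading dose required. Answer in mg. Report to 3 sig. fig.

8380 mg

LD = Css × Vd = 21.0 × 399 = 8379 mg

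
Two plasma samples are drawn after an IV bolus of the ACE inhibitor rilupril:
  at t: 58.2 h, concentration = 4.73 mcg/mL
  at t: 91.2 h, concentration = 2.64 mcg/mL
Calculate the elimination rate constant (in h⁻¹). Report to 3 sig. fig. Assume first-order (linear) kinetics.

k = ln(C₁/C₂) / (t₂ − t₁) = ln(4.73/2.64) / (91.2 − 58.2)
  = 0.5831 / 33.00 = 0.01767 h⁻¹

0.0177 h⁻¹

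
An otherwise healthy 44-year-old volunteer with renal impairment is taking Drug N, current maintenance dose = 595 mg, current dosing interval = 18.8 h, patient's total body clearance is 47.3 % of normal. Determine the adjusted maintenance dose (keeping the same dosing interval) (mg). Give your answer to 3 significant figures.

281 mg

To keep the same average steady-state level, dosing rate must scale with clearance.
CL ratio = 47.3 / 100 = 0.4730
New dose (same interval) = 595 × 0.4730 = 281.4 mg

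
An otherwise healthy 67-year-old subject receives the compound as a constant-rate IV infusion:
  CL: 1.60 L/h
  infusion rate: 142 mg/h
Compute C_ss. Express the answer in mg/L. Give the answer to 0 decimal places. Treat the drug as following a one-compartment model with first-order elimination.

89 mg/L

At steady state Css = R₀ / CL = 142 / 1.600 = 88.75 mg/L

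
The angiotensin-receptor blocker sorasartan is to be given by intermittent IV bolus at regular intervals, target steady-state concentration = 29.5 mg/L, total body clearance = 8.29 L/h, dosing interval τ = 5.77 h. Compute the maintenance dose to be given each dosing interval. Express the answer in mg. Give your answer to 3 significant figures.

1410 mg

At steady state, Dose/τ = Css × CL.
Dose = Css × CL × τ = 29.5 × 8.290 × 5.77 = 1411 mg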